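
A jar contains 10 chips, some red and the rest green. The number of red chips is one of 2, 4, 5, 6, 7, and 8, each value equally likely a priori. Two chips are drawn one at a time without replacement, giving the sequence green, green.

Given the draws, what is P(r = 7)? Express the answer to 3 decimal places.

For each hypothesis, P(data | H) works out to: P(data | r = 2) = (8/10)(7/9) = 28/45; P(data | r = 4) = (6/10)(5/9) = 1/3; P(data | r = 5) = (5/10)(4/9) = 2/9; P(data | r = 6) = (4/10)(3/9) = 2/15; P(data | r = 7) = (3/10)(2/9) = 1/15; P(data | r = 8) = (2/10)(1/9) = 1/45.
Weighting by the prior gives 1/6 · 28/45 = 14/135, 1/6 · 1/3 = 1/18, 1/6 · 2/9 = 1/27, 1/6 · 2/15 = 1/45, 1/6 · 1/15 = 1/90, 1/6 · 1/45 = 1/270; these sum to 7/30.
By Bayes' rule, P(r = 7 | data) = (1/90) / (7/30) = 1/21.

0.048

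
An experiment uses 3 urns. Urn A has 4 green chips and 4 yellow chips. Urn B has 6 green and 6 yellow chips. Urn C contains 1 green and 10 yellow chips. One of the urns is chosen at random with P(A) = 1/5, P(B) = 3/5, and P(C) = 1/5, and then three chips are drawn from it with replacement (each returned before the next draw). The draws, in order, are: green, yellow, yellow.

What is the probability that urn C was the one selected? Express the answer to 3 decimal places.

The likelihood of the observed sequence under each hypothesis: P(data | urn A) = (4/8)(4/8)(4/8) = 0.125; P(data | urn B) = (6/12)(6/12)(6/12) = 0.125; P(data | urn C) = (1/11)(10/11)(10/11) = 0.075131.
Multiplying each by its prior: 1/5 · 0.125 = 0.025, 3/5 · 0.125 = 0.075, 1/5 · 0.075131 = 0.015026; these sum to 0.11503.
Therefore the posterior P(urn C | data) = (0.015026) / (0.11503) = 0.13063.

0.131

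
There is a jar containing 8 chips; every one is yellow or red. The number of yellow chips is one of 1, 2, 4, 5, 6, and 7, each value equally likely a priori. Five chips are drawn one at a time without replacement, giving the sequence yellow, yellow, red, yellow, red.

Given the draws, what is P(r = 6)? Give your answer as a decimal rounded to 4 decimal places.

Compute the likelihood of the observed sequence for each case: P(data | r = 1) = (1/8)(0/7) = 0; P(data | r = 2) = (2/8)(1/7)(6/6)(0/5) = 0; P(data | r = 4) = (4/8)(3/7)(4/6)(2/5)(3/4) = 0.042857; P(data | r = 5) = (5/8)(4/7)(3/6)(3/5)(2/4) = 0.053571; P(data | r = 6) = (6/8)(5/7)(2/6)(4/5)(1/4) = 0.035714; P(data | r = 7) = (7/8)(6/7)(1/6)(5/5)(0/4) = 0.
Weighting by the prior gives 1/6 · 0 = 0, 1/6 · 0 = 0, 1/6 · 0.042857 = 0.0071429, 1/6 · 0.053571 = 0.0089286, 1/6 · 0.035714 = 0.0059524, 1/6 · 0 = 0; with total 0.022024.
By Bayes' rule, P(r = 6 | data) = (0.0059524) / (0.022024) = 0.27027.

0.2703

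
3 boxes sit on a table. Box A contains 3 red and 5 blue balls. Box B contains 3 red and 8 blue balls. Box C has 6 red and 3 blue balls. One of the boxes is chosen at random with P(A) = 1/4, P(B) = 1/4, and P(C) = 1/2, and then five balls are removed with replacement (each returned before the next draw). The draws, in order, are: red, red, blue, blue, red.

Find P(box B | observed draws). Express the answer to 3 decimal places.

0.110

Compute the likelihood of the observed sequence for each case: P(data | box A) = (3/8)(3/8)(5/8)(5/8)(3/8) = 0.020599; P(data | box B) = (3/11)(3/11)(8/11)(8/11)(3/11) = 0.01073; P(data | box C) = (6/9)(6/9)(3/9)(3/9)(6/9) = 0.032922.
The prior-weighted likelihoods are 1/4 · 0.020599 = 0.0051498, 1/4 · 0.01073 = 0.0026824, 1/2 · 0.032922 = 0.016461; summing to 0.024293.
Hence P(box B | data) = (0.0026824) / (0.024293) = 0.11042.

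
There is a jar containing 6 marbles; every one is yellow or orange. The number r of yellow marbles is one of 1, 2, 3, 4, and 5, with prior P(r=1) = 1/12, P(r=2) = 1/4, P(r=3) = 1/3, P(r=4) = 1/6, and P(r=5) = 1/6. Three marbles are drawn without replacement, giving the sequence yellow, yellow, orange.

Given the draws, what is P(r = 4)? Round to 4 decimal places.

0.2609

Compute the likelihood of the observed sequence for each case: P(data | r = 1) = (1/6)(0/5) = 0; P(data | r = 2) = (2/6)(1/5)(4/4) = 1/15; P(data | r = 3) = (3/6)(2/5)(3/4) = 3/20; P(data | r = 4) = (4/6)(3/5)(2/4) = 1/5; P(data | r = 5) = (5/6)(4/5)(1/4) = 1/6.
Weighting by the prior gives 1/12 · 0 = 0, 1/4 · 1/15 = 1/60, 1/3 · 3/20 = 1/20, 1/6 · 1/5 = 1/30, 1/6 · 1/6 = 1/36; with total 23/180.
Hence P(r = 4 | data) = (1/30) / (23/180) = 6/23.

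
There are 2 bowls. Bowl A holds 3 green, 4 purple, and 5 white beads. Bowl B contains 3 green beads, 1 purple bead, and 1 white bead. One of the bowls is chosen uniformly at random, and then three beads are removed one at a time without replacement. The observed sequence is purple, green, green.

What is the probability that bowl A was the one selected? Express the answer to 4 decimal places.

The likelihood of the observed sequence under each hypothesis: P(data | bowl A) = (4/12)(3/11)(2/10) = 1/55; P(data | bowl B) = (1/5)(3/4)(2/3) = 1/10.
Multiplying each by its prior: 1/2 · 1/55 = 1/110, 1/2 · 1/10 = 1/20; with total 13/220.
Therefore the posterior P(bowl A | data) = (1/110) / (13/220) = 2/13.

0.1538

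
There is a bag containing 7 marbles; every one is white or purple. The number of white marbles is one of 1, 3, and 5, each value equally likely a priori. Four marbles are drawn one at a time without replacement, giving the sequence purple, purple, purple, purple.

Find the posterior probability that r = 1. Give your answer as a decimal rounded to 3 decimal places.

0.938

Compute the likelihood of the observed sequence for each case: P(data | r = 1) = (6/7)(5/6)(4/5)(3/4) = 3/7; P(data | r = 3) = (4/7)(3/6)(2/5)(1/4) = 1/35; P(data | r = 5) = (2/7)(1/6)(0/5) = 0.
Weighting by the prior gives 1/3 · 3/7 = 1/7, 1/3 · 1/35 = 1/105, 1/3 · 0 = 0; with total 16/105.
So P(r = 1 | data) = (1/7) / (16/105) = 15/16.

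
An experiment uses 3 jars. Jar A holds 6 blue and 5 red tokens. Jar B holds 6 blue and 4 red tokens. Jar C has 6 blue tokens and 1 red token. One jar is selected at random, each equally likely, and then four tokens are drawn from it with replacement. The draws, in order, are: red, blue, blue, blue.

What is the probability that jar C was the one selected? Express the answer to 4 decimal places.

Compute the likelihood of the observed sequence for each case: P(data | jar A) = (5/11)(6/11)(6/11)(6/11) = 0.073765; P(data | jar B) = (4/10)(6/10)(6/10)(6/10) = 0.0864; P(data | jar C) = (1/7)(6/7)(6/7)(6/7) = 0.089963.
Weighting by the prior gives 1/3 · 0.073765 = 0.024588, 1/3 · 0.0864 = 0.0288, 1/3 · 0.089963 = 0.029988; summing to 0.083376.
By Bayes' rule, P(jar C | data) = (0.029988) / (0.083376) = 0.35967.

0.3597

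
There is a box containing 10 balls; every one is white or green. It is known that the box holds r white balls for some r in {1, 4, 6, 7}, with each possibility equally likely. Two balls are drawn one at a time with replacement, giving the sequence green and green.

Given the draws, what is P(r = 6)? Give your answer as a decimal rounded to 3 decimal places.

0.113

Under each hypothesis, the probability of the observed sequence is: P(data | r = 1) = (9/10)(9/10) = 81/100; P(data | r = 4) = (6/10)(6/10) = 9/25; P(data | r = 6) = (4/10)(4/10) = 4/25; P(data | r = 7) = (3/10)(3/10) = 9/100.
Weighting by the prior gives 1/4 · 81/100 = 81/400, 1/4 · 9/25 = 9/100, 1/4 · 4/25 = 1/25, 1/4 · 9/100 = 9/400; summing to 71/200.
By Bayes' rule, P(r = 6 | data) = (1/25) / (71/200) = 8/71.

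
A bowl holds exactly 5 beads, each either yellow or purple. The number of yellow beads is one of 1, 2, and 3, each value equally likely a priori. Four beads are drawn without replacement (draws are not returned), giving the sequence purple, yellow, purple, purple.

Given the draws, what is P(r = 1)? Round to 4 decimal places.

For each hypothesis, P(data | H) works out to: P(data | r = 1) = (4/5)(1/4)(3/3)(2/2) = 1/5; P(data | r = 2) = (3/5)(2/4)(2/3)(1/2) = 1/10; P(data | r = 3) = (2/5)(3/4)(1/3)(0/2) = 0.
Multiplying each by its prior: 1/3 · 1/5 = 1/15, 1/3 · 1/10 = 1/30, 1/3 · 0 = 0; with total 1/10.
Hence P(r = 1 | data) = (1/15) / (1/10) = 2/3.

0.6667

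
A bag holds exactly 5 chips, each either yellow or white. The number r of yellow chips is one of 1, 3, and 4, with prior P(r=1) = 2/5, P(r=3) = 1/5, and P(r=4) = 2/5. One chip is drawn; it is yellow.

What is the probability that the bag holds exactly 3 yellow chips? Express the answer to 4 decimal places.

0.2308

Under each hypothesis, the probability of this draw is: P(data | r = 1) = (1/5) = 1/5; P(data | r = 3) = (3/5) = 3/5; P(data | r = 4) = (4/5) = 4/5.
Weighting by the prior gives 2/5 · 1/5 = 2/25, 1/5 · 3/5 = 3/25, 2/5 · 4/5 = 8/25; these sum to 13/25.
Hence P(r = 3 | data) = (3/25) / (13/25) = 3/13.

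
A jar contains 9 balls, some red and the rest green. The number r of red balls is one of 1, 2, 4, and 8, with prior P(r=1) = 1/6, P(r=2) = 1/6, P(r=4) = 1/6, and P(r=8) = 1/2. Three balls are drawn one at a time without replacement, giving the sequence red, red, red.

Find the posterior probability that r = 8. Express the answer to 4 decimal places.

0.9767

For each hypothesis, P(data | H) works out to: P(data | r = 1) = (1/9)(0/8) = 0; P(data | r = 2) = (2/9)(1/8)(0/7) = 0; P(data | r = 4) = (4/9)(3/8)(2/7) = 1/21; P(data | r = 8) = (8/9)(7/8)(6/7) = 2/3.
Weighting by the prior gives 1/6 · 0 = 0, 1/6 · 0 = 0, 1/6 · 1/21 = 1/126, 1/2 · 2/3 = 1/3; summing to 43/126.
Therefore the posterior P(r = 8 | data) = (1/3) / (43/126) = 42/43.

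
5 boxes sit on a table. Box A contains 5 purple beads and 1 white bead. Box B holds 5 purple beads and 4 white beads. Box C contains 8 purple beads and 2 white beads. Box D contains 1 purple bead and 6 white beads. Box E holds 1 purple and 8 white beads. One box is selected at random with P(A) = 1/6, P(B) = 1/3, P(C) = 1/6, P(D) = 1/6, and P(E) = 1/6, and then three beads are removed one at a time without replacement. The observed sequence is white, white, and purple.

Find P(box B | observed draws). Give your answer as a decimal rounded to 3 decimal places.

The likelihood of the observed sequence under each hypothesis: P(data | box A) = (1/6)(0/5) = 0; P(data | box B) = (4/9)(3/8)(5/7) = 5/42; P(data | box C) = (2/10)(1/9)(8/8) = 1/45; P(data | box D) = (6/7)(5/6)(1/5) = 1/7; P(data | box E) = (8/9)(7/8)(1/7) = 1/9.
The prior-weighted likelihoods are 1/6 · 0 = 0, 1/3 · 5/42 = 5/126, 1/6 · 1/45 = 1/270, 1/6 · 1/7 = 1/42, 1/6 · 1/9 = 1/54; with total 3/35.
Hence P(box B | data) = (5/126) / (3/35) = 25/54.

0.463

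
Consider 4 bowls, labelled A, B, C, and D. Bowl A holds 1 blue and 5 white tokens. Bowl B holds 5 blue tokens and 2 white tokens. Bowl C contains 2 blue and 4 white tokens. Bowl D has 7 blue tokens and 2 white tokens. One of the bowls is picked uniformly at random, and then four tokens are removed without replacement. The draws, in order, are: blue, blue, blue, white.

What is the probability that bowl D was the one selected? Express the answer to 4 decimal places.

The likelihood of the observed sequence under each hypothesis: P(data | bowl A) = (1/6)(0/5) = 0; P(data | bowl B) = (5/7)(4/6)(3/5)(2/4) = 0.14286; P(data | bowl C) = (2/6)(1/5)(0/4) = 0; P(data | bowl D) = (7/9)(6/8)(5/7)(2/6) = 0.13889.
Multiplying each by its prior: 1/4 · 0 = 0, 1/4 · 0.14286 = 0.035714, 1/4 · 0 = 0, 1/4 · 0.13889 = 0.034722; summing to 0.070437.
Therefore the posterior P(bowl D | data) = (0.034722) / (0.070437) = 0.49296.

0.4930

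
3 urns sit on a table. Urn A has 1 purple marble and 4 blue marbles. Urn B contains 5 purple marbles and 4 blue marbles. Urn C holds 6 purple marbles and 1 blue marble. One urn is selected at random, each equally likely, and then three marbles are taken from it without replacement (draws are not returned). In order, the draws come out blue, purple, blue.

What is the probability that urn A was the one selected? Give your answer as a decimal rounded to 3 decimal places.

For each hypothesis, P(data | H) works out to: P(data | urn A) = (4/5)(1/4)(3/3) = 1/5; P(data | urn B) = (4/9)(5/8)(3/7) = 5/42; P(data | urn C) = (1/7)(6/6)(0/5) = 0.
Multiplying each by its prior: 1/3 · 1/5 = 1/15, 1/3 · 5/42 = 5/126, 1/3 · 0 = 0; these sum to 67/630.
Hence P(urn A | data) = (1/15) / (67/630) = 42/67.

0.627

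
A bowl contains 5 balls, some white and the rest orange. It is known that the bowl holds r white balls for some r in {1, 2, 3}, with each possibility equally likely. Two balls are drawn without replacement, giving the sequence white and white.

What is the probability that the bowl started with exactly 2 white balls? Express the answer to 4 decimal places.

Under each hypothesis, the probability of the observed sequence is: P(data | r = 1) = (1/5)(0/4) = 0; P(data | r = 2) = (2/5)(1/4) = 1/10; P(data | r = 3) = (3/5)(2/4) = 3/10.
Weighting by the prior gives 1/3 · 0 = 0, 1/3 · 1/10 = 1/30, 1/3 · 3/10 = 1/10; these sum to 2/15.
So P(r = 2 | data) = (1/30) / (2/15) = 1/4.

0.2500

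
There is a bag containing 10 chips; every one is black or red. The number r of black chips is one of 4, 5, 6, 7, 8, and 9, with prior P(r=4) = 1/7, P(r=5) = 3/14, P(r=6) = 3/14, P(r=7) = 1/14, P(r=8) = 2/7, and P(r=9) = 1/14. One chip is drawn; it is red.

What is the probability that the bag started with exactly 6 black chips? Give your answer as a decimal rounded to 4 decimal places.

0.2353

For each hypothesis, P(data | H) works out to: P(data | r = 4) = (6/10) = 3/5; P(data | r = 5) = (5/10) = 1/2; P(data | r = 6) = (4/10) = 2/5; P(data | r = 7) = (3/10) = 3/10; P(data | r = 8) = (2/10) = 1/5; P(data | r = 9) = (1/10) = 1/10.
The prior-weighted likelihoods are 1/7 · 3/5 = 3/35, 3/14 · 1/2 = 3/28, 3/14 · 2/5 = 3/35, 1/14 · 3/10 = 3/140, 2/7 · 1/5 = 2/35, 1/14 · 1/10 = 1/140; with total 51/140.
Hence P(r = 6 | data) = (3/35) / (51/140) = 4/17.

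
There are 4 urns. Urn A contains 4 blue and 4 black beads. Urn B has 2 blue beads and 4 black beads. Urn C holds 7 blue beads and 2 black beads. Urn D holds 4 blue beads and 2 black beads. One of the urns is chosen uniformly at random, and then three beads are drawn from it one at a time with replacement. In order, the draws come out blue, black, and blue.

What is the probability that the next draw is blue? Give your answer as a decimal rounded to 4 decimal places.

0.6032

The likelihood of the observed sequence under each hypothesis: P(data | urn A) = (4/8)(4/8)(4/8) = 0.125; P(data | urn B) = (2/6)(4/6)(2/6) = 0.074074; P(data | urn C) = (7/9)(2/9)(7/9) = 0.13443; P(data | urn D) = (4/6)(2/6)(4/6) = 0.14815.
Multiplying each by its prior: 1/4 · 0.125 = 0.03125, 1/4 · 0.074074 = 0.018519, 1/4 · 0.13443 = 0.033608, 1/4 · 0.14815 = 0.037037; with total 0.12041.
Dividing through by the total gives posterior P(urn A | data) = 0.25952, P(urn B | data) = 0.15379, P(urn C | data) = 0.2791, P(urn D | data) = 0.30758.
So P(blue next | data) = Σ P(blue next | H) P(H | data) = (1/2)(0.25952) + (1/3)(0.15379) + (7/9)(0.2791) + (2/3)(0.30758) = 0.60316.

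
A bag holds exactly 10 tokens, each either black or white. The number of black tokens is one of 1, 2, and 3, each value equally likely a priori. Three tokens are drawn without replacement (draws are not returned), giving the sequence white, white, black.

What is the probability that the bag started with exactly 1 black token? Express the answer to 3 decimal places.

For each hypothesis, P(data | H) works out to: P(data | r = 1) = (9/10)(8/9)(1/8) = 1/10; P(data | r = 2) = (8/10)(7/9)(2/8) = 7/45; P(data | r = 3) = (7/10)(6/9)(3/8) = 7/40.
Multiplying each by its prior: 1/3 · 1/10 = 1/30, 1/3 · 7/45 = 7/135, 1/3 · 7/40 = 7/120; with total 31/216.
Therefore the posterior P(r = 1 | data) = (1/30) / (31/216) = 36/155.

0.232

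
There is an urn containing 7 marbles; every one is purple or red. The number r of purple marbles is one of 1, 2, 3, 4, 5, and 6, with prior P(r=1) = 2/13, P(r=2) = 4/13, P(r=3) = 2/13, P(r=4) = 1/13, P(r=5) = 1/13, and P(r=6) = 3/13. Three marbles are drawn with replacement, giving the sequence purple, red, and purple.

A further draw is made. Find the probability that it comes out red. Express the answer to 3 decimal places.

0.429

The likelihood of the observed sequence under each hypothesis: P(data | r = 1) = (1/7)(6/7)(1/7) = 0.017493; P(data | r = 2) = (2/7)(5/7)(2/7) = 0.058309; P(data | r = 3) = (3/7)(4/7)(3/7) = 0.10496; P(data | r = 4) = (4/7)(3/7)(4/7) = 0.13994; P(data | r = 5) = (5/7)(2/7)(5/7) = 0.14577; P(data | r = 6) = (6/7)(1/7)(6/7) = 0.10496.
Weighting by the prior gives 2/13 · 0.017493 = 0.0026912, 4/13 · 0.058309 = 0.017941, 2/13 · 0.10496 = 0.016147, 1/13 · 0.13994 = 0.010765, 1/13 · 0.14577 = 0.011213, 3/13 · 0.10496 = 0.024221; these sum to 0.082978.
Normalising, the posterior is P(r = 1 | data) = 0.032432, P(r = 2 | data) = 0.21622, P(r = 3 | data) = 0.19459, P(r = 4 | data) = 0.12973, P(r = 5 | data) = 0.13514, P(r = 6 | data) = 0.29189.
Averaging over the posterior, P(red next | data) = (6/7)(0.032432) + (5/7)(0.21622) + (4/7)(0.19459) + (3/7)(0.12973) + (2/7)(0.13514) + (1/7)(0.29189) = 0.42934.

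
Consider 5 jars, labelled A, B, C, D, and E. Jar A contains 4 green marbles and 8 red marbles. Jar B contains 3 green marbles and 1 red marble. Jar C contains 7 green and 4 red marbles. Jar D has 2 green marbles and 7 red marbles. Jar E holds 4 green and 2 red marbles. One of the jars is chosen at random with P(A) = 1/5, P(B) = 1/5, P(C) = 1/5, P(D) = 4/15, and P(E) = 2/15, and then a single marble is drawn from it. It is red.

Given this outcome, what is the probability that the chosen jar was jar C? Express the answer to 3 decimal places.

0.143

Under each hypothesis, the probability of this draw is: P(data | jar A) = (8/12) = 0.66667; P(data | jar B) = (1/4) = 0.25; P(data | jar C) = (4/11) = 0.36364; P(data | jar D) = (7/9) = 0.77778; P(data | jar E) = (2/6) = 0.33333.
Multiplying each by its prior: 1/5 · 0.66667 = 0.13333, 1/5 · 0.25 = 0.05, 1/5 · 0.36364 = 0.072727, 4/15 · 0.77778 = 0.20741, 2/15 · 0.33333 = 0.044444; these sum to 0.50791.
Therefore the posterior P(jar C | data) = (0.072727) / (0.50791) = 0.14319.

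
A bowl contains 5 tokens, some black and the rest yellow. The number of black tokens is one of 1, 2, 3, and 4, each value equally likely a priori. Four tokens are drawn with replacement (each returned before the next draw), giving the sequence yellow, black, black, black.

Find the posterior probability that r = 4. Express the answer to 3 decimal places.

0.438

Compute the likelihood of the observed sequence for each case: P(data | r = 1) = (4/5)(1/5)(1/5)(1/5) = 0.0064; P(data | r = 2) = (3/5)(2/5)(2/5)(2/5) = 0.0384; P(data | r = 3) = (2/5)(3/5)(3/5)(3/5) = 0.0864; P(data | r = 4) = (1/5)(4/5)(4/5)(4/5) = 0.1024.
Multiplying each by its prior: 1/4 · 0.0064 = 0.0016, 1/4 · 0.0384 = 0.0096, 1/4 · 0.0864 = 0.0216, 1/4 · 0.1024 = 0.0256; these sum to 0.0584.
By Bayes' rule, P(r = 4 | data) = (0.0256) / (0.0584) = 0.43836.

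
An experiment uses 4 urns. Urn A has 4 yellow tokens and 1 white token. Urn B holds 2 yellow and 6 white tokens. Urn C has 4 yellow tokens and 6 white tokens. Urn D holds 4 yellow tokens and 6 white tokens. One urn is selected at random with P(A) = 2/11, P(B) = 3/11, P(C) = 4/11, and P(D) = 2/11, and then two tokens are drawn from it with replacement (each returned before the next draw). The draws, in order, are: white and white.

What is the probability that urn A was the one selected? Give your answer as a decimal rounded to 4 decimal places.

Under each hypothesis, the probability of the observed sequence is: P(data | urn A) = (1/5)(1/5) = 0.04; P(data | urn B) = (6/8)(6/8) = 0.5625; P(data | urn C) = (6/10)(6/10) = 0.36; P(data | urn D) = (6/10)(6/10) = 0.36.
The prior-weighted likelihoods are 2/11 · 0.04 = 0.0072727, 3/11 · 0.5625 = 0.15341, 4/11 · 0.36 = 0.13091, 2/11 · 0.36 = 0.065455; summing to 0.35705.
Therefore the posterior P(urn A | data) = (0.0072727) / (0.35705) = 0.020369.

0.0204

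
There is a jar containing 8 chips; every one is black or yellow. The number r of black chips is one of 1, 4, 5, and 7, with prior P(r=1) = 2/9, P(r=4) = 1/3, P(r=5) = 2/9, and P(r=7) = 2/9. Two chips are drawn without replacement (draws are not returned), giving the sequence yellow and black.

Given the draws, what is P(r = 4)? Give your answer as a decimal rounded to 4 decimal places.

0.4528

Under each hypothesis, the probability of the observed sequence is: P(data | r = 1) = (7/8)(1/7) = 1/8; P(data | r = 4) = (4/8)(4/7) = 2/7; P(data | r = 5) = (3/8)(5/7) = 15/56; P(data | r = 7) = (1/8)(7/7) = 1/8.
Weighting by the prior gives 2/9 · 1/8 = 1/36, 1/3 · 2/7 = 2/21, 2/9 · 15/56 = 5/84, 2/9 · 1/8 = 1/36; summing to 53/252.
Therefore the posterior P(r = 4 | data) = (2/21) / (53/252) = 24/53.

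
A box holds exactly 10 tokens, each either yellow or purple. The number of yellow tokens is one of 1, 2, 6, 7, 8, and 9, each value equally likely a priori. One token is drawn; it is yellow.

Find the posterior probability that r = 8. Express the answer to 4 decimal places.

0.2424

Under each hypothesis, the probability of this draw is: P(data | r = 1) = (1/10) = 1/10; P(data | r = 2) = (2/10) = 1/5; P(data | r = 6) = (6/10) = 3/5; P(data | r = 7) = (7/10) = 7/10; P(data | r = 8) = (8/10) = 4/5; P(data | r = 9) = (9/10) = 9/10.
Weighting by the prior gives 1/6 · 1/10 = 1/60, 1/6 · 1/5 = 1/30, 1/6 · 3/5 = 1/10, 1/6 · 7/10 = 7/60, 1/6 · 4/5 = 2/15, 1/6 · 9/10 = 3/20; summing to 11/20.
By Bayes' rule, P(r = 8 | data) = (2/15) / (11/20) = 8/33.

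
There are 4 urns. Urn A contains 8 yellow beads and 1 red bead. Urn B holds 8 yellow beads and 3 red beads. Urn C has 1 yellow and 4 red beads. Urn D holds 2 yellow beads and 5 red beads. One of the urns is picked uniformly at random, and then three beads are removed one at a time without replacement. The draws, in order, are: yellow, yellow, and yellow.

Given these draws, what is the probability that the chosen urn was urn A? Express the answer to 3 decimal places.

0.663

For each hypothesis, P(data | H) works out to: P(data | urn A) = (8/9)(7/8)(6/7) = 2/3; P(data | urn B) = (8/11)(7/10)(6/9) = 56/165; P(data | urn C) = (1/5)(0/4) = 0; P(data | urn D) = (2/7)(1/6)(0/5) = 0.
Multiplying each by its prior: 1/4 · 2/3 = 1/6, 1/4 · 56/165 = 14/165, 1/4 · 0 = 0, 1/4 · 0 = 0; with total 83/330.
By Bayes' rule, P(urn A | data) = (1/6) / (83/330) = 55/83.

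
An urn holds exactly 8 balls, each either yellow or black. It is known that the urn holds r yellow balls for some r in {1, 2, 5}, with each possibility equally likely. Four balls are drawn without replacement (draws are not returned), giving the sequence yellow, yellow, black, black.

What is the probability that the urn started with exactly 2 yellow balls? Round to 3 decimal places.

The likelihood of the observed sequence under each hypothesis: P(data | r = 1) = (1/8)(0/7) = 0; P(data | r = 2) = (2/8)(1/7)(6/6)(5/5) = 1/28; P(data | r = 5) = (5/8)(4/7)(3/6)(2/5) = 1/14.
The prior-weighted likelihoods are 1/3 · 0 = 0, 1/3 · 1/28 = 1/84, 1/3 · 1/14 = 1/42; these sum to 1/28.
Hence P(r = 2 | data) = (1/84) / (1/28) = 1/3.

0.333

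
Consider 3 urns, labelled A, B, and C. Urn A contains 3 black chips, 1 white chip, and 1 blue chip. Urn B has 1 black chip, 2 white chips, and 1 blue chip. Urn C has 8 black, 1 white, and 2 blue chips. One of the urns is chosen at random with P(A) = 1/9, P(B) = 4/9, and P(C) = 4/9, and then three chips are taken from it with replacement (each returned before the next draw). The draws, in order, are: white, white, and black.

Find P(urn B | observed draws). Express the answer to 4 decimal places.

The likelihood of the observed sequence under each hypothesis: P(data | urn A) = (1/5)(1/5)(3/5) = 0.024; P(data | urn B) = (2/4)(2/4)(1/4) = 0.0625; P(data | urn C) = (1/11)(1/11)(8/11) = 0.0060105.
The prior-weighted likelihoods are 1/9 · 0.024 = 0.0026667, 4/9 · 0.0625 = 0.027778, 4/9 · 0.0060105 = 0.0026713; with total 0.033116.
Hence P(urn B | data) = (0.027778) / (0.033116) = 0.83881.

0.8388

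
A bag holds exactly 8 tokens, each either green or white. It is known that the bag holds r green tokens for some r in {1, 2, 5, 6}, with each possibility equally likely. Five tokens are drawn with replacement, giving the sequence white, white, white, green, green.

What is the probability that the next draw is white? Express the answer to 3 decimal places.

The likelihood of the observed sequence under each hypothesis: P(data | r = 1) = (7/8)(7/8)(7/8)(1/8)(1/8) = 0.010468; P(data | r = 2) = (6/8)(6/8)(6/8)(2/8)(2/8) = 0.026367; P(data | r = 5) = (3/8)(3/8)(3/8)(5/8)(5/8) = 0.020599; P(data | r = 6) = (2/8)(2/8)(2/8)(6/8)(6/8) = 0.0087891.
The prior-weighted likelihoods are 1/4 · 0.010468 = 0.0026169, 1/4 · 0.026367 = 0.0065918, 1/4 · 0.020599 = 0.0051498, 1/4 · 0.0087891 = 0.0021973; with total 0.016556.
Normalising, the posterior is P(r = 1 | data) = 0.15806, P(r = 2 | data) = 0.39816, P(r = 5 | data) = 0.31106, P(r = 6 | data) = 0.13272.
The predictive probability is P(white next | data) = (7/8)(0.15806) + (3/4)(0.39816) + (3/8)(0.31106) + (1/4)(0.13272) = 0.58675.

0.587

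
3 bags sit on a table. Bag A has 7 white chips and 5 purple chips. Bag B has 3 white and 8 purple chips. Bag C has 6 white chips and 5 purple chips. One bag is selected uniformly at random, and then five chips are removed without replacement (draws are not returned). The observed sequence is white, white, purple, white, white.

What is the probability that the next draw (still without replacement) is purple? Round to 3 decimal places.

For each hypothesis, P(data | H) works out to: P(data | bag A) = (7/12)(6/11)(5/10)(5/9)(4/8) = 0.044192; P(data | bag B) = (3/11)(2/10)(8/9)(1/8)(0/7) = 0; P(data | bag C) = (6/11)(5/10)(5/9)(4/8)(3/7) = 0.032468.
The prior-weighted likelihoods are 1/3 · 0.044192 = 0.014731, 1/3 · 0 = 0, 1/3 · 0.032468 = 0.010823; summing to 0.025553.
Normalising, the posterior is P(bag A | data) = 0.57647, P(bag B | data) = 0, P(bag C | data) = 0.42353.
So P(purple next | data) = Σ P(purple next | H) P(H | data) = (4/7)(0.57647) + (2/3)(0.42353) = 0.61176.

0.612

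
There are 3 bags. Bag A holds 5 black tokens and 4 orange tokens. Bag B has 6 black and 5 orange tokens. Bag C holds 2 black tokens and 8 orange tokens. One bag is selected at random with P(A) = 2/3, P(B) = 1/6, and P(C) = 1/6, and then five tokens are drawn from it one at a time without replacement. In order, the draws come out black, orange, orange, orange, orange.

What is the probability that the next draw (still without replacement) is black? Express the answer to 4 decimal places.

0.4157

Under each hypothesis, the probability of the observed sequence is: P(data | bag A) = (5/9)(4/8)(3/7)(2/6)(1/5) = 1/126; P(data | bag B) = (6/11)(5/10)(4/9)(3/8)(2/7) = 1/77; P(data | bag C) = (2/10)(8/9)(7/8)(6/7)(5/6) = 1/9.
The prior-weighted likelihoods are 2/3 · 1/126 = 1/189, 1/6 · 1/77 = 1/462, 1/6 · 1/9 = 1/54; with total 2/77.
The posterior is then P(bag A | data) = 0.2037, P(bag B | data) = 0.083333, P(bag C | data) = 0.71296.
So P(black next | data) = Σ P(black next | H) P(H | data) = (1)(0.2037) + (5/6)(0.083333) + (1/5)(0.71296) = 0.41574.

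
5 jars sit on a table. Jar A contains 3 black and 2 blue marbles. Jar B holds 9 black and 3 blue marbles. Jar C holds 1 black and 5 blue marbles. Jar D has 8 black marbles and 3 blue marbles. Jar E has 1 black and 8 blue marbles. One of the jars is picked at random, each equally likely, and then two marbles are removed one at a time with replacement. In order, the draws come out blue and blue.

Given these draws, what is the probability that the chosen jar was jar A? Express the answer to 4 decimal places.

0.0898

For each hypothesis, P(data | H) works out to: P(data | jar A) = (2/5)(2/5) = 0.16; P(data | jar B) = (3/12)(3/12) = 0.0625; P(data | jar C) = (5/6)(5/6) = 0.69444; P(data | jar D) = (3/11)(3/11) = 0.07438; P(data | jar E) = (8/9)(8/9) = 0.79012.
The prior-weighted likelihoods are 1/5 · 0.16 = 0.032, 1/5 · 0.0625 = 0.0125, 1/5 · 0.69444 = 0.13889, 1/5 · 0.07438 = 0.014876, 1/5 · 0.79012 = 0.15802; summing to 0.35629.
By Bayes' rule, P(jar A | data) = (0.032) / (0.35629) = 0.089815.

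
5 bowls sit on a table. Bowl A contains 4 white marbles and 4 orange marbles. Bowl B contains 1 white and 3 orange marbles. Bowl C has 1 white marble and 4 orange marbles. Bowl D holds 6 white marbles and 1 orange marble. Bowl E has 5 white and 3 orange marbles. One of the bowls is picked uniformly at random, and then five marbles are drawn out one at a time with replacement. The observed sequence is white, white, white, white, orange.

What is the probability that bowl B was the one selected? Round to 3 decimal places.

Under each hypothesis, the probability of the observed sequence is: P(data | bowl A) = (4/8)(4/8)(4/8)(4/8)(4/8) = 0.03125; P(data | bowl B) = (1/4)(1/4)(1/4)(1/4)(3/4) = 0.0029297; P(data | bowl C) = (1/5)(1/5)(1/5)(1/5)(4/5) = 0.00128; P(data | bowl D) = (6/7)(6/7)(6/7)(6/7)(1/7) = 0.077111; P(data | bowl E) = (5/8)(5/8)(5/8)(5/8)(3/8) = 0.05722.
The prior-weighted likelihoods are 1/5 · 0.03125 = 0.00625, 1/5 · 0.0029297 = 0.00058594, 1/5 · 0.00128 = 0.000256, 1/5 · 0.077111 = 0.015422, 1/5 · 0.05722 = 0.011444; these sum to 0.033958.
So P(bowl B | data) = (0.00058594) / (0.033958) = 0.017255.

0.017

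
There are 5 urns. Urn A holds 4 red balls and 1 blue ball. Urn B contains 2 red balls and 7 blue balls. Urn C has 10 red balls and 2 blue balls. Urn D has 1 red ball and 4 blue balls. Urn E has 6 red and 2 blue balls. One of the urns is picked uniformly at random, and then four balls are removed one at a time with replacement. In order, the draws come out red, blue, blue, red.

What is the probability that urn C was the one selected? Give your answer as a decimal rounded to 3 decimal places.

For each hypothesis, P(data | H) works out to: P(data | urn A) = (4/5)(1/5)(1/5)(4/5) = 0.0256; P(data | urn B) = (2/9)(7/9)(7/9)(2/9) = 0.029873; P(data | urn C) = (10/12)(2/12)(2/12)(10/12) = 0.01929; P(data | urn D) = (1/5)(4/5)(4/5)(1/5) = 0.0256; P(data | urn E) = (6/8)(2/8)(2/8)(6/8) = 0.035156.
The prior-weighted likelihoods are 1/5 · 0.0256 = 0.00512, 1/5 · 0.029873 = 0.0059747, 1/5 · 0.01929 = 0.003858, 1/5 · 0.0256 = 0.00512, 1/5 · 0.035156 = 0.0070313; summing to 0.027104.
Therefore the posterior P(urn C | data) = (0.003858) / (0.027104) = 0.14234.

0.142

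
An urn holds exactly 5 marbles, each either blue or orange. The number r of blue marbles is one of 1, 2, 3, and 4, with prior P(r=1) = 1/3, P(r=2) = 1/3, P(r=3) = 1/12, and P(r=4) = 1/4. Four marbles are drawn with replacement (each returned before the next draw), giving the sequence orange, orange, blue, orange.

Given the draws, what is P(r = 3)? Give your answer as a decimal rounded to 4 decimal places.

0.0472

For each hypothesis, P(data | H) works out to: P(data | r = 1) = (4/5)(4/5)(1/5)(4/5) = 0.1024; P(data | r = 2) = (3/5)(3/5)(2/5)(3/5) = 0.0864; P(data | r = 3) = (2/5)(2/5)(3/5)(2/5) = 0.0384; P(data | r = 4) = (1/5)(1/5)(4/5)(1/5) = 0.0064.
The prior-weighted likelihoods are 1/3 · 0.1024 = 0.034133, 1/3 · 0.0864 = 0.0288, 1/12 · 0.0384 = 0.0032, 1/4 · 0.0064 = 0.0016; summing to 0.067733.
So P(r = 3 | data) = (0.0032) / (0.067733) = 0.047244.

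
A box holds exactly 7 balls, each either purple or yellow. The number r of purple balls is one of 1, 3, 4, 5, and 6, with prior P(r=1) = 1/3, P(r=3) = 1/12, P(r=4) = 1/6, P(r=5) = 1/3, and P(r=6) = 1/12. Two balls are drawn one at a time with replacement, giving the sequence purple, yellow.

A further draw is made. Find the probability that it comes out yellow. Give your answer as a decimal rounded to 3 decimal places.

For each hypothesis, P(data | H) works out to: P(data | r = 1) = (1/7)(6/7) = 6/49; P(data | r = 3) = (3/7)(4/7) = 12/49; P(data | r = 4) = (4/7)(3/7) = 12/49; P(data | r = 5) = (5/7)(2/7) = 10/49; P(data | r = 6) = (6/7)(1/7) = 6/49.
The prior-weighted likelihoods are 1/3 · 6/49 = 2/49, 1/12 · 12/49 = 1/49, 1/6 · 12/49 = 2/49, 1/3 · 10/49 = 10/147, 1/12 · 6/49 = 1/98; these sum to 53/294.
The posterior is then P(r = 1 | data) = 12/53, P(r = 3 | data) = 6/53, P(r = 4 | data) = 12/53, P(r = 5 | data) = 20/53, P(r = 6 | data) = 3/53.
So P(yellow next | data) = Σ P(yellow next | H) P(H | data) = (6/7)(12/53) + (4/7)(6/53) + (3/7)(12/53) + (2/7)(20/53) + (1/7)(3/53) = 25/53.

0.472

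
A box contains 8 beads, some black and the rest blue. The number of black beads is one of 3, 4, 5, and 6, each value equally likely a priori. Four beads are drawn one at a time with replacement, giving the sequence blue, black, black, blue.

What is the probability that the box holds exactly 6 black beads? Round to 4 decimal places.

Compute the likelihood of the observed sequence for each case: P(data | r = 3) = (5/8)(3/8)(3/8)(5/8) = 0.054932; P(data | r = 4) = (4/8)(4/8)(4/8)(4/8) = 0.0625; P(data | r = 5) = (3/8)(5/8)(5/8)(3/8) = 0.054932; P(data | r = 6) = (2/8)(6/8)(6/8)(2/8) = 0.035156.
The prior-weighted likelihoods are 1/4 · 0.054932 = 0.013733, 1/4 · 0.0625 = 0.015625, 1/4 · 0.054932 = 0.013733, 1/4 · 0.035156 = 0.0087891; these sum to 0.05188.
Hence P(r = 6 | data) = (0.0087891) / (0.05188) = 0.16941.

0.1694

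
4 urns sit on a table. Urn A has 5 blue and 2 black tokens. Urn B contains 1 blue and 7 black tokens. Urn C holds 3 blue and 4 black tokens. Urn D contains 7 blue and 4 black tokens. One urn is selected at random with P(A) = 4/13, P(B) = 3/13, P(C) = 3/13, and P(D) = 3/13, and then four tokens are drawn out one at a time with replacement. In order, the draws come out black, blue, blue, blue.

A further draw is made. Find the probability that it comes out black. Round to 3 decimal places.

For each hypothesis, P(data | H) works out to: P(data | urn A) = (2/7)(5/7)(5/7)(5/7) = 0.10412; P(data | urn B) = (7/8)(1/8)(1/8)(1/8) = 0.001709; P(data | urn C) = (4/7)(3/7)(3/7)(3/7) = 0.044981; P(data | urn D) = (4/11)(7/11)(7/11)(7/11) = 0.093709.
Multiplying each by its prior: 4/13 · 0.10412 = 0.032038, 3/13 · 0.001709 = 0.00039438, 3/13 · 0.044981 = 0.01038, 3/13 · 0.093709 = 0.021625; these sum to 0.064438.
Dividing through by the total gives posterior P(urn A | data) = 0.49719, P(urn B | data) = 0.0061203, P(urn C | data) = 0.16109, P(urn D | data) = 0.3356.
The predictive probability is P(black next | data) = (2/7)(0.49719) + (7/8)(0.0061203) + (4/7)(0.16109) + (4/11)(0.3356) = 0.3615.

0.361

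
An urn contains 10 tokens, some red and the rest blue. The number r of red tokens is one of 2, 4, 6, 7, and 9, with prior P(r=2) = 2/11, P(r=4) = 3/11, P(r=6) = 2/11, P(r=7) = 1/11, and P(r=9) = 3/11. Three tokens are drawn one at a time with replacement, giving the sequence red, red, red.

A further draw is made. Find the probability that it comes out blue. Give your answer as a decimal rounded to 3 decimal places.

0.196

The likelihood of the observed sequence under each hypothesis: P(data | r = 2) = (2/10)(2/10)(2/10) = 0.008; P(data | r = 4) = (4/10)(4/10)(4/10) = 0.064; P(data | r = 6) = (6/10)(6/10)(6/10) = 0.216; P(data | r = 7) = (7/10)(7/10)(7/10) = 0.343; P(data | r = 9) = (9/10)(9/10)(9/10) = 0.729.
The prior-weighted likelihoods are 2/11 · 0.008 = 0.0014545, 3/11 · 0.064 = 0.017455, 2/11 · 0.216 = 0.039273, 1/11 · 0.343 = 0.031182, 3/11 · 0.729 = 0.19882; summing to 0.28818.
The posterior is then P(r = 2 | data) = 0.0050473, P(r = 4 | data) = 0.060568, P(r = 6 | data) = 0.13628, P(r = 7 | data) = 0.1082, P(r = 9 | data) = 0.68991.
So P(blue next | data) = Σ P(blue next | H) P(H | data) = (4/5)(0.0050473) + (3/5)(0.060568) + (2/5)(0.13628) + (3/10)(0.1082) + (1/10)(0.68991) = 0.19634.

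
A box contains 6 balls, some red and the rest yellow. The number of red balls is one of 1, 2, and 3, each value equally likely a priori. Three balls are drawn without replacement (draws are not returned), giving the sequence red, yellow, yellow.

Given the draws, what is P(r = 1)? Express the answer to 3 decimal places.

For each hypothesis, P(data | H) works out to: P(data | r = 1) = (1/6)(5/5)(4/4) = 1/6; P(data | r = 2) = (2/6)(4/5)(3/4) = 1/5; P(data | r = 3) = (3/6)(3/5)(2/4) = 3/20.
The prior-weighted likelihoods are 1/3 · 1/6 = 1/18, 1/3 · 1/5 = 1/15, 1/3 · 3/20 = 1/20; with total 31/180.
By Bayes' rule, P(r = 1 | data) = (1/18) / (31/180) = 10/31.

0.323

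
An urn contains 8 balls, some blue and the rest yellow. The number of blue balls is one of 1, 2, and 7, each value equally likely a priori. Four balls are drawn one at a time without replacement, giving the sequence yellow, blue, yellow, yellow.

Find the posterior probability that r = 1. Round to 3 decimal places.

For each hypothesis, P(data | H) works out to: P(data | r = 1) = (7/8)(1/7)(6/6)(5/5) = 1/8; P(data | r = 2) = (6/8)(2/7)(5/6)(4/5) = 1/7; P(data | r = 7) = (1/8)(7/7)(0/6) = 0.
Weighting by the prior gives 1/3 · 1/8 = 1/24, 1/3 · 1/7 = 1/21, 1/3 · 0 = 0; summing to 5/56.
Therefore the posterior P(r = 1 | data) = (1/24) / (5/56) = 7/15.

0.467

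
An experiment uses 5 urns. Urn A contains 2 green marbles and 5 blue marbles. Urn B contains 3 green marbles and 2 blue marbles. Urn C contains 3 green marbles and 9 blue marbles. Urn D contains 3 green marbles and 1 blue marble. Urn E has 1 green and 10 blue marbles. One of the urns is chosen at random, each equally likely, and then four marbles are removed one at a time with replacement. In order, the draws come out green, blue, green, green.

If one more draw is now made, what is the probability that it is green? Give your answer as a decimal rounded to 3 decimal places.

0.628

Under each hypothesis, the probability of the observed sequence is: P(data | urn A) = (2/7)(5/7)(2/7)(2/7) = 0.01666; P(data | urn B) = (3/5)(2/5)(3/5)(3/5) = 0.0864; P(data | urn C) = (3/12)(9/12)(3/12)(3/12) = 0.011719; P(data | urn D) = (3/4)(1/4)(3/4)(3/4) = 0.10547; P(data | urn E) = (1/11)(10/11)(1/11)(1/11) = 0.00068301.
Weighting by the prior gives 1/5 · 0.01666 = 0.0033319, 1/5 · 0.0864 = 0.01728, 1/5 · 0.011719 = 0.0023437, 1/5 · 0.10547 = 0.021094, 1/5 · 0.00068301 = 0.0001366; with total 0.044186.
The posterior is then P(urn A | data) = 0.075407, P(urn B | data) = 0.39107, P(urn C | data) = 0.053043, P(urn D | data) = 0.47738, P(urn E | data) = 0.0030915.
So P(green next | data) = Σ P(green next | H) P(H | data) = (2/7)(0.075407) + (3/5)(0.39107) + (1/4)(0.053043) + (3/4)(0.47738) + (1/11)(0.0030915) = 0.62777.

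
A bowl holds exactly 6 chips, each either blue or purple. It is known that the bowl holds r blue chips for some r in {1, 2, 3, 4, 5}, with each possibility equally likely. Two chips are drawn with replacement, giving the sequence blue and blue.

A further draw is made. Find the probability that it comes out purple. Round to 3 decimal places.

0.318

The likelihood of the observed sequence under each hypothesis: P(data | r = 1) = (1/6)(1/6) = 1/36; P(data | r = 2) = (2/6)(2/6) = 1/9; P(data | r = 3) = (3/6)(3/6) = 1/4; P(data | r = 4) = (4/6)(4/6) = 4/9; P(data | r = 5) = (5/6)(5/6) = 25/36.
Weighting by the prior gives 1/5 · 1/36 = 1/180, 1/5 · 1/9 = 1/45, 1/5 · 1/4 = 1/20, 1/5 · 4/9 = 4/45, 1/5 · 25/36 = 5/36; summing to 11/36.
The posterior is then P(r = 1 | data) = 1/55, P(r = 2 | data) = 4/55, P(r = 3 | data) = 9/55, P(r = 4 | data) = 16/55, P(r = 5 | data) = 5/11.
Averaging over the posterior, P(purple next | data) = (5/6)(1/55) + (2/3)(4/55) + (1/2)(9/55) + (1/3)(16/55) + (1/6)(5/11) = 7/22.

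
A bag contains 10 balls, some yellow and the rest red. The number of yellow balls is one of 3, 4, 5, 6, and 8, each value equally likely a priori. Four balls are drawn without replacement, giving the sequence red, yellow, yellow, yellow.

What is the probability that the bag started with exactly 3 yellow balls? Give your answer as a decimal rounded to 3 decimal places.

0.026

Under each hypothesis, the probability of the observed sequence is: P(data | r = 3) = (7/10)(3/9)(2/8)(1/7) = 1/120; P(data | r = 4) = (6/10)(4/9)(3/8)(2/7) = 1/35; P(data | r = 5) = (5/10)(5/9)(4/8)(3/7) = 5/84; P(data | r = 6) = (4/10)(6/9)(5/8)(4/7) = 2/21; P(data | r = 8) = (2/10)(8/9)(7/8)(6/7) = 2/15.
The prior-weighted likelihoods are 1/5 · 1/120 = 1/600, 1/5 · 1/35 = 1/175, 1/5 · 5/84 = 1/84, 1/5 · 2/21 = 2/105, 1/5 · 2/15 = 2/75; these sum to 13/200.
Therefore the posterior P(r = 3 | data) = (1/600) / (13/200) = 1/39.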